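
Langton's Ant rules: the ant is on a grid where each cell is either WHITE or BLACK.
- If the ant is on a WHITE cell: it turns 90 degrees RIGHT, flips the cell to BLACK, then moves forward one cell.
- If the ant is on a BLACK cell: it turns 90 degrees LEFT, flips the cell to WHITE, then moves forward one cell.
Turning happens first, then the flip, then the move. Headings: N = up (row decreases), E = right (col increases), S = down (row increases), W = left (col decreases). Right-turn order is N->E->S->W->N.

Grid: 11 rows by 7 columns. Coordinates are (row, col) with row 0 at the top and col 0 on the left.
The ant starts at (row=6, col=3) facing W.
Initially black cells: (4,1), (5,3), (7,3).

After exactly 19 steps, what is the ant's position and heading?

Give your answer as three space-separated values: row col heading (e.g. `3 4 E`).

Answer: 6 0 N

Derivation:
Step 1: on WHITE (6,3): turn R to N, flip to black, move to (5,3). |black|=4
Step 2: on BLACK (5,3): turn L to W, flip to white, move to (5,2). |black|=3
Step 3: on WHITE (5,2): turn R to N, flip to black, move to (4,2). |black|=4
Step 4: on WHITE (4,2): turn R to E, flip to black, move to (4,3). |black|=5
Step 5: on WHITE (4,3): turn R to S, flip to black, move to (5,3). |black|=6
Step 6: on WHITE (5,3): turn R to W, flip to black, move to (5,2). |black|=7
Step 7: on BLACK (5,2): turn L to S, flip to white, move to (6,2). |black|=6
Step 8: on WHITE (6,2): turn R to W, flip to black, move to (6,1). |black|=7
Step 9: on WHITE (6,1): turn R to N, flip to black, move to (5,1). |black|=8
Step 10: on WHITE (5,1): turn R to E, flip to black, move to (5,2). |black|=9
Step 11: on WHITE (5,2): turn R to S, flip to black, move to (6,2). |black|=10
Step 12: on BLACK (6,2): turn L to E, flip to white, move to (6,3). |black|=9
Step 13: on BLACK (6,3): turn L to N, flip to white, move to (5,3). |black|=8
Step 14: on BLACK (5,3): turn L to W, flip to white, move to (5,2). |black|=7
Step 15: on BLACK (5,2): turn L to S, flip to white, move to (6,2). |black|=6
Step 16: on WHITE (6,2): turn R to W, flip to black, move to (6,1). |black|=7
Step 17: on BLACK (6,1): turn L to S, flip to white, move to (7,1). |black|=6
Step 18: on WHITE (7,1): turn R to W, flip to black, move to (7,0). |black|=7
Step 19: on WHITE (7,0): turn R to N, flip to black, move to (6,0). |black|=8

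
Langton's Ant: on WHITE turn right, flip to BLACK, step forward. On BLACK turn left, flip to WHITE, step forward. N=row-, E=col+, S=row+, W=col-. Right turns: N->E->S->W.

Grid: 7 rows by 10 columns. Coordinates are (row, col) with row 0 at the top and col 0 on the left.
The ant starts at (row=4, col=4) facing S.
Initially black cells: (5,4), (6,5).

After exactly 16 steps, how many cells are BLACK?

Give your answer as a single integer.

Step 1: on WHITE (4,4): turn R to W, flip to black, move to (4,3). |black|=3
Step 2: on WHITE (4,3): turn R to N, flip to black, move to (3,3). |black|=4
Step 3: on WHITE (3,3): turn R to E, flip to black, move to (3,4). |black|=5
Step 4: on WHITE (3,4): turn R to S, flip to black, move to (4,4). |black|=6
Step 5: on BLACK (4,4): turn L to E, flip to white, move to (4,5). |black|=5
Step 6: on WHITE (4,5): turn R to S, flip to black, move to (5,5). |black|=6
Step 7: on WHITE (5,5): turn R to W, flip to black, move to (5,4). |black|=7
Step 8: on BLACK (5,4): turn L to S, flip to white, move to (6,4). |black|=6
Step 9: on WHITE (6,4): turn R to W, flip to black, move to (6,3). |black|=7
Step 10: on WHITE (6,3): turn R to N, flip to black, move to (5,3). |black|=8
Step 11: on WHITE (5,3): turn R to E, flip to black, move to (5,4). |black|=9
Step 12: on WHITE (5,4): turn R to S, flip to black, move to (6,4). |black|=10
Step 13: on BLACK (6,4): turn L to E, flip to white, move to (6,5). |black|=9
Step 14: on BLACK (6,5): turn L to N, flip to white, move to (5,5). |black|=8
Step 15: on BLACK (5,5): turn L to W, flip to white, move to (5,4). |black|=7
Step 16: on BLACK (5,4): turn L to S, flip to white, move to (6,4). |black|=6

Answer: 6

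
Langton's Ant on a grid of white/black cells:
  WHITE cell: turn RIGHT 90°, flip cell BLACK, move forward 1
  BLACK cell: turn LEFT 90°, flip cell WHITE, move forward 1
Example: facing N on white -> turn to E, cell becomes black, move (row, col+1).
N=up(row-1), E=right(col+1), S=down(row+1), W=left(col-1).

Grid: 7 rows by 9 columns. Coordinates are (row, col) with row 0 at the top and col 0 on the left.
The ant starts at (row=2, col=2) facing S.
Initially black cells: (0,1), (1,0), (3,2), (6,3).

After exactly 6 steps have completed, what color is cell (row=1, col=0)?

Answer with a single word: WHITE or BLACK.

Step 1: on WHITE (2,2): turn R to W, flip to black, move to (2,1). |black|=5
Step 2: on WHITE (2,1): turn R to N, flip to black, move to (1,1). |black|=6
Step 3: on WHITE (1,1): turn R to E, flip to black, move to (1,2). |black|=7
Step 4: on WHITE (1,2): turn R to S, flip to black, move to (2,2). |black|=8
Step 5: on BLACK (2,2): turn L to E, flip to white, move to (2,3). |black|=7
Step 6: on WHITE (2,3): turn R to S, flip to black, move to (3,3). |black|=8

Answer: BLACK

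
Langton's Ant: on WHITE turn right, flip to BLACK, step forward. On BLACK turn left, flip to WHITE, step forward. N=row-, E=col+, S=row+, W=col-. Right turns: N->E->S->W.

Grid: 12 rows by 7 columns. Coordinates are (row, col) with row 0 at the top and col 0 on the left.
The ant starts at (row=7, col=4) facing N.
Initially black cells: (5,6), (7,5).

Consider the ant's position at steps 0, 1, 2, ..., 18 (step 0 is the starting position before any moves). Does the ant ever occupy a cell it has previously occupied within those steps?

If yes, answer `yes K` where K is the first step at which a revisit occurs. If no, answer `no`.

Step 1: on WHITE (7,4): turn R to E, flip to black, move to (7,5). |black|=3 — new cell
Step 2: on BLACK (7,5): turn L to N, flip to white, move to (6,5). |black|=2 — new cell
Step 3: on WHITE (6,5): turn R to E, flip to black, move to (6,6). |black|=3 — new cell
Step 4: on WHITE (6,6): turn R to S, flip to black, move to (7,6). |black|=4 — new cell
Step 5: on WHITE (7,6): turn R to W, flip to black, move to (7,5). |black|=5 — REVISIT

Answer: yes 5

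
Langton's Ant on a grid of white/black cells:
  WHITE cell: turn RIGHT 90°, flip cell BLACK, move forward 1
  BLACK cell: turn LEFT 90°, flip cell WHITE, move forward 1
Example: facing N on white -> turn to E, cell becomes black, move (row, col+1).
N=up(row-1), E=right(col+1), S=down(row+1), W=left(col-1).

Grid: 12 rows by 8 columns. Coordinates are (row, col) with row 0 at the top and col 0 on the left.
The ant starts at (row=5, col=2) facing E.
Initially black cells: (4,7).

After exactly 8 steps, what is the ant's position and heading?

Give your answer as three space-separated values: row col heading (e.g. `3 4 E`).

Answer: 5 2 W

Derivation:
Step 1: on WHITE (5,2): turn R to S, flip to black, move to (6,2). |black|=2
Step 2: on WHITE (6,2): turn R to W, flip to black, move to (6,1). |black|=3
Step 3: on WHITE (6,1): turn R to N, flip to black, move to (5,1). |black|=4
Step 4: on WHITE (5,1): turn R to E, flip to black, move to (5,2). |black|=5
Step 5: on BLACK (5,2): turn L to N, flip to white, move to (4,2). |black|=4
Step 6: on WHITE (4,2): turn R to E, flip to black, move to (4,3). |black|=5
Step 7: on WHITE (4,3): turn R to S, flip to black, move to (5,3). |black|=6
Step 8: on WHITE (5,3): turn R to W, flip to black, move to (5,2). |black|=7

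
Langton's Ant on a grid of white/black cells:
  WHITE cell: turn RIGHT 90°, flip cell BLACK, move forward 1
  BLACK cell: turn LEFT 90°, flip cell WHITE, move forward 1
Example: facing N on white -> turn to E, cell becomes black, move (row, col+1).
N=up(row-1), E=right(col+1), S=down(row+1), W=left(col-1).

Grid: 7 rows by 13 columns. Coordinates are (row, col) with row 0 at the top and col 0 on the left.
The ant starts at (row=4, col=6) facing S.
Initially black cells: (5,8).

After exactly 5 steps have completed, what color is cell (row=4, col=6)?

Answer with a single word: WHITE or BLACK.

Answer: WHITE

Derivation:
Step 1: on WHITE (4,6): turn R to W, flip to black, move to (4,5). |black|=2
Step 2: on WHITE (4,5): turn R to N, flip to black, move to (3,5). |black|=3
Step 3: on WHITE (3,5): turn R to E, flip to black, move to (3,6). |black|=4
Step 4: on WHITE (3,6): turn R to S, flip to black, move to (4,6). |black|=5
Step 5: on BLACK (4,6): turn L to E, flip to white, move to (4,7). |black|=4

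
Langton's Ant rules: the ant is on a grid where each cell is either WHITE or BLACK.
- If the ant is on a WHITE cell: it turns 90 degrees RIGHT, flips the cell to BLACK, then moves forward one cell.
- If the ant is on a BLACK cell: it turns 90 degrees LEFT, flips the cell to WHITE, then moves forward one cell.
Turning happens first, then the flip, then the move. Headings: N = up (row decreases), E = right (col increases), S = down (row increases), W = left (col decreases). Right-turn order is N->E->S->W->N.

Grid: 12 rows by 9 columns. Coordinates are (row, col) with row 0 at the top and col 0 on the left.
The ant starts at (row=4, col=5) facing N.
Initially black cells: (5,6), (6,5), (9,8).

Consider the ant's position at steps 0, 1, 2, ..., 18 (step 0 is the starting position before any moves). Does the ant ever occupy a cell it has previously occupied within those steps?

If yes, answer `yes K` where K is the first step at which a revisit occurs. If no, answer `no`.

Step 1: on WHITE (4,5): turn R to E, flip to black, move to (4,6). |black|=4 — new cell
Step 2: on WHITE (4,6): turn R to S, flip to black, move to (5,6). |black|=5 — new cell
Step 3: on BLACK (5,6): turn L to E, flip to white, move to (5,7). |black|=4 — new cell
Step 4: on WHITE (5,7): turn R to S, flip to black, move to (6,7). |black|=5 — new cell
Step 5: on WHITE (6,7): turn R to W, flip to black, move to (6,6). |black|=6 — new cell
Step 6: on WHITE (6,6): turn R to N, flip to black, move to (5,6). |black|=7 — REVISIT

Answer: yes 6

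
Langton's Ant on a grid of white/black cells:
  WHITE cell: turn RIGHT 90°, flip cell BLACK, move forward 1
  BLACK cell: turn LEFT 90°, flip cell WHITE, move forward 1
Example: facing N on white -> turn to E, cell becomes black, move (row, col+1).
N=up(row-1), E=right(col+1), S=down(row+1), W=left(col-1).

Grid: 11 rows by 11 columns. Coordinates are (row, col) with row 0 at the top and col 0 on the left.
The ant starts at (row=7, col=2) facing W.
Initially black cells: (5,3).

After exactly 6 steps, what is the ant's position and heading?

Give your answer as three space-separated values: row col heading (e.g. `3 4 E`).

Step 1: on WHITE (7,2): turn R to N, flip to black, move to (6,2). |black|=2
Step 2: on WHITE (6,2): turn R to E, flip to black, move to (6,3). |black|=3
Step 3: on WHITE (6,3): turn R to S, flip to black, move to (7,3). |black|=4
Step 4: on WHITE (7,3): turn R to W, flip to black, move to (7,2). |black|=5
Step 5: on BLACK (7,2): turn L to S, flip to white, move to (8,2). |black|=4
Step 6: on WHITE (8,2): turn R to W, flip to black, move to (8,1). |black|=5

Answer: 8 1 W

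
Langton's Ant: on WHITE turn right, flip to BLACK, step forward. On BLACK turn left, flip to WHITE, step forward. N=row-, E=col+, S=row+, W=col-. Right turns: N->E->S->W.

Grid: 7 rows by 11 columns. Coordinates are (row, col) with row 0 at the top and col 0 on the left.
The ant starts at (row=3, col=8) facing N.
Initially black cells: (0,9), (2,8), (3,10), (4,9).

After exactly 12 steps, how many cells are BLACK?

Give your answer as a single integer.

Step 1: on WHITE (3,8): turn R to E, flip to black, move to (3,9). |black|=5
Step 2: on WHITE (3,9): turn R to S, flip to black, move to (4,9). |black|=6
Step 3: on BLACK (4,9): turn L to E, flip to white, move to (4,10). |black|=5
Step 4: on WHITE (4,10): turn R to S, flip to black, move to (5,10). |black|=6
Step 5: on WHITE (5,10): turn R to W, flip to black, move to (5,9). |black|=7
Step 6: on WHITE (5,9): turn R to N, flip to black, move to (4,9). |black|=8
Step 7: on WHITE (4,9): turn R to E, flip to black, move to (4,10). |black|=9
Step 8: on BLACK (4,10): turn L to N, flip to white, move to (3,10). |black|=8
Step 9: on BLACK (3,10): turn L to W, flip to white, move to (3,9). |black|=7
Step 10: on BLACK (3,9): turn L to S, flip to white, move to (4,9). |black|=6
Step 11: on BLACK (4,9): turn L to E, flip to white, move to (4,10). |black|=5
Step 12: on WHITE (4,10): turn R to S, flip to black, move to (5,10). |black|=6

Answer: 6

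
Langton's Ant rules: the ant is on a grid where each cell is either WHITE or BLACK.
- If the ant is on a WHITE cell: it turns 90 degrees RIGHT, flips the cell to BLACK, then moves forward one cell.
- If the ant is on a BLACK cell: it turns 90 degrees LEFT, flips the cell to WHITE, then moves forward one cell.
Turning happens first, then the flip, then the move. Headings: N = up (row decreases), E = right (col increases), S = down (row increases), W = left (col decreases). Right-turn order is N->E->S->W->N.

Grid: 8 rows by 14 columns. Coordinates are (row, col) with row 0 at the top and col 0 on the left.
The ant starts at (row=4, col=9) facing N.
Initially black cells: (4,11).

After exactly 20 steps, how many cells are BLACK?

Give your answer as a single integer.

Step 1: on WHITE (4,9): turn R to E, flip to black, move to (4,10). |black|=2
Step 2: on WHITE (4,10): turn R to S, flip to black, move to (5,10). |black|=3
Step 3: on WHITE (5,10): turn R to W, flip to black, move to (5,9). |black|=4
Step 4: on WHITE (5,9): turn R to N, flip to black, move to (4,9). |black|=5
Step 5: on BLACK (4,9): turn L to W, flip to white, move to (4,8). |black|=4
Step 6: on WHITE (4,8): turn R to N, flip to black, move to (3,8). |black|=5
Step 7: on WHITE (3,8): turn R to E, flip to black, move to (3,9). |black|=6
Step 8: on WHITE (3,9): turn R to S, flip to black, move to (4,9). |black|=7
Step 9: on WHITE (4,9): turn R to W, flip to black, move to (4,8). |black|=8
Step 10: on BLACK (4,8): turn L to S, flip to white, move to (5,8). |black|=7
Step 11: on WHITE (5,8): turn R to W, flip to black, move to (5,7). |black|=8
Step 12: on WHITE (5,7): turn R to N, flip to black, move to (4,7). |black|=9
Step 13: on WHITE (4,7): turn R to E, flip to black, move to (4,8). |black|=10
Step 14: on WHITE (4,8): turn R to S, flip to black, move to (5,8). |black|=11
Step 15: on BLACK (5,8): turn L to E, flip to white, move to (5,9). |black|=10
Step 16: on BLACK (5,9): turn L to N, flip to white, move to (4,9). |black|=9
Step 17: on BLACK (4,9): turn L to W, flip to white, move to (4,8). |black|=8
Step 18: on BLACK (4,8): turn L to S, flip to white, move to (5,8). |black|=7
Step 19: on WHITE (5,8): turn R to W, flip to black, move to (5,7). |black|=8
Step 20: on BLACK (5,7): turn L to S, flip to white, move to (6,7). |black|=7

Answer: 7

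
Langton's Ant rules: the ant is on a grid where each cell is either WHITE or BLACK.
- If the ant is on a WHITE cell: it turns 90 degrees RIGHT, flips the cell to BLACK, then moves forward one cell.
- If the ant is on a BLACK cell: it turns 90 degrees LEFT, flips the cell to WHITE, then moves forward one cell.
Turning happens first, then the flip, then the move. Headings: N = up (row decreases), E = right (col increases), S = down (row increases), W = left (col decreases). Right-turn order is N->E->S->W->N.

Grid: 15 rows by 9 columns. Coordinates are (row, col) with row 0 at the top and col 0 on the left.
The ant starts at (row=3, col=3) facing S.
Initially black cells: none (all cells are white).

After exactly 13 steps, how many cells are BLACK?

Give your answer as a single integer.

Answer: 9

Derivation:
Step 1: on WHITE (3,3): turn R to W, flip to black, move to (3,2). |black|=1
Step 2: on WHITE (3,2): turn R to N, flip to black, move to (2,2). |black|=2
Step 3: on WHITE (2,2): turn R to E, flip to black, move to (2,3). |black|=3
Step 4: on WHITE (2,3): turn R to S, flip to black, move to (3,3). |black|=4
Step 5: on BLACK (3,3): turn L to E, flip to white, move to (3,4). |black|=3
Step 6: on WHITE (3,4): turn R to S, flip to black, move to (4,4). |black|=4
Step 7: on WHITE (4,4): turn R to W, flip to black, move to (4,3). |black|=5
Step 8: on WHITE (4,3): turn R to N, flip to black, move to (3,3). |black|=6
Step 9: on WHITE (3,3): turn R to E, flip to black, move to (3,4). |black|=7
Step 10: on BLACK (3,4): turn L to N, flip to white, move to (2,4). |black|=6
Step 11: on WHITE (2,4): turn R to E, flip to black, move to (2,5). |black|=7
Step 12: on WHITE (2,5): turn R to S, flip to black, move to (3,5). |black|=8
Step 13: on WHITE (3,5): turn R to W, flip to black, move to (3,4). |black|=9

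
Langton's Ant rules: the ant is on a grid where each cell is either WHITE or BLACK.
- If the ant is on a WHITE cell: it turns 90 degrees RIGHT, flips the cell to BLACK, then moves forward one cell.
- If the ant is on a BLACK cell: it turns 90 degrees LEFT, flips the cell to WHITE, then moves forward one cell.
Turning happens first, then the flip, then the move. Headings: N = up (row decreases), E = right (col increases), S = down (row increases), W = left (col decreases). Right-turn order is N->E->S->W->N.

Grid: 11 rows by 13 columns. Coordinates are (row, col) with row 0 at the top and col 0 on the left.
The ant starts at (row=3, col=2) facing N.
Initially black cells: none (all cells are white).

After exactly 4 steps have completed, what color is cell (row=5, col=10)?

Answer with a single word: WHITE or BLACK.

Answer: WHITE

Derivation:
Step 1: on WHITE (3,2): turn R to E, flip to black, move to (3,3). |black|=1
Step 2: on WHITE (3,3): turn R to S, flip to black, move to (4,3). |black|=2
Step 3: on WHITE (4,3): turn R to W, flip to black, move to (4,2). |black|=3
Step 4: on WHITE (4,2): turn R to N, flip to black, move to (3,2). |black|=4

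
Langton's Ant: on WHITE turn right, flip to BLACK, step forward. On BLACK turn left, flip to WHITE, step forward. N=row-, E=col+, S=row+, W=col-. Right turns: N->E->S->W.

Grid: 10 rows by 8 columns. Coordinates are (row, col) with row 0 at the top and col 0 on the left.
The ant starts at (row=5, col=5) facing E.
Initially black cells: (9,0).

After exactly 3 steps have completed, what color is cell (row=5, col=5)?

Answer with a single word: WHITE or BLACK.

Answer: BLACK

Derivation:
Step 1: on WHITE (5,5): turn R to S, flip to black, move to (6,5). |black|=2
Step 2: on WHITE (6,5): turn R to W, flip to black, move to (6,4). |black|=3
Step 3: on WHITE (6,4): turn R to N, flip to black, move to (5,4). |black|=4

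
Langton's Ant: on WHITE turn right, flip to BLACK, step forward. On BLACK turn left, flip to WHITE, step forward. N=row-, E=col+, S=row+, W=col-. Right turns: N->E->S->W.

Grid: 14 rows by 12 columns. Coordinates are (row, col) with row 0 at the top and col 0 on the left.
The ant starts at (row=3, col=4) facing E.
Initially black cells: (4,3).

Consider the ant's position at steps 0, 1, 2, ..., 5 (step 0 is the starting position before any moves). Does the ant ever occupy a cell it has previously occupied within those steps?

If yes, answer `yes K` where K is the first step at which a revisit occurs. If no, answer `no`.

Step 1: on WHITE (3,4): turn R to S, flip to black, move to (4,4). |black|=2 — new cell
Step 2: on WHITE (4,4): turn R to W, flip to black, move to (4,3). |black|=3 — new cell
Step 3: on BLACK (4,3): turn L to S, flip to white, move to (5,3). |black|=2 — new cell
Step 4: on WHITE (5,3): turn R to W, flip to black, move to (5,2). |black|=3 — new cell
Step 5: on WHITE (5,2): turn R to N, flip to black, move to (4,2). |black|=4 — new cell
No revisit within 5 steps.

Answer: no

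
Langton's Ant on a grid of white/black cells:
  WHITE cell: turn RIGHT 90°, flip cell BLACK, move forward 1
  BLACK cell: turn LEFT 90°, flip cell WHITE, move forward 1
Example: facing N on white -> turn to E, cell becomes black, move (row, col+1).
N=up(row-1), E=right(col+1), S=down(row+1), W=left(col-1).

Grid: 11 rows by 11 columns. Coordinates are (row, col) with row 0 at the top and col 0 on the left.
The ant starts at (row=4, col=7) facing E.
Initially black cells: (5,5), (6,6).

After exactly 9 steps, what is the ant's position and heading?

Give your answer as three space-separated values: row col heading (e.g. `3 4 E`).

Step 1: on WHITE (4,7): turn R to S, flip to black, move to (5,7). |black|=3
Step 2: on WHITE (5,7): turn R to W, flip to black, move to (5,6). |black|=4
Step 3: on WHITE (5,6): turn R to N, flip to black, move to (4,6). |black|=5
Step 4: on WHITE (4,6): turn R to E, flip to black, move to (4,7). |black|=6
Step 5: on BLACK (4,7): turn L to N, flip to white, move to (3,7). |black|=5
Step 6: on WHITE (3,7): turn R to E, flip to black, move to (3,8). |black|=6
Step 7: on WHITE (3,8): turn R to S, flip to black, move to (4,8). |black|=7
Step 8: on WHITE (4,8): turn R to W, flip to black, move to (4,7). |black|=8
Step 9: on WHITE (4,7): turn R to N, flip to black, move to (3,7). |black|=9

Answer: 3 7 N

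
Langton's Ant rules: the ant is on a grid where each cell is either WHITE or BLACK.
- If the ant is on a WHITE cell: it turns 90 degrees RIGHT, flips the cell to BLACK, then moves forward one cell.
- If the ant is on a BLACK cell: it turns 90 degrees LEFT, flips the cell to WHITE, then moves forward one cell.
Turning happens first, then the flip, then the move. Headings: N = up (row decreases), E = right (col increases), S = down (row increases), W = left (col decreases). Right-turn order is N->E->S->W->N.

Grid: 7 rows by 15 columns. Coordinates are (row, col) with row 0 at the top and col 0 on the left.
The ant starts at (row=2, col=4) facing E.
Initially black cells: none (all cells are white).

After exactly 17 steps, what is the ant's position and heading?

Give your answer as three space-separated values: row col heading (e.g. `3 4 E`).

Step 1: on WHITE (2,4): turn R to S, flip to black, move to (3,4). |black|=1
Step 2: on WHITE (3,4): turn R to W, flip to black, move to (3,3). |black|=2
Step 3: on WHITE (3,3): turn R to N, flip to black, move to (2,3). |black|=3
Step 4: on WHITE (2,3): turn R to E, flip to black, move to (2,4). |black|=4
Step 5: on BLACK (2,4): turn L to N, flip to white, move to (1,4). |black|=3
Step 6: on WHITE (1,4): turn R to E, flip to black, move to (1,5). |black|=4
Step 7: on WHITE (1,5): turn R to S, flip to black, move to (2,5). |black|=5
Step 8: on WHITE (2,5): turn R to W, flip to black, move to (2,4). |black|=6
Step 9: on WHITE (2,4): turn R to N, flip to black, move to (1,4). |black|=7
Step 10: on BLACK (1,4): turn L to W, flip to white, move to (1,3). |black|=6
Step 11: on WHITE (1,3): turn R to N, flip to black, move to (0,3). |black|=7
Step 12: on WHITE (0,3): turn R to E, flip to black, move to (0,4). |black|=8
Step 13: on WHITE (0,4): turn R to S, flip to black, move to (1,4). |black|=9
Step 14: on WHITE (1,4): turn R to W, flip to black, move to (1,3). |black|=10
Step 15: on BLACK (1,3): turn L to S, flip to white, move to (2,3). |black|=9
Step 16: on BLACK (2,3): turn L to E, flip to white, move to (2,4). |black|=8
Step 17: on BLACK (2,4): turn L to N, flip to white, move to (1,4). |black|=7

Answer: 1 4 N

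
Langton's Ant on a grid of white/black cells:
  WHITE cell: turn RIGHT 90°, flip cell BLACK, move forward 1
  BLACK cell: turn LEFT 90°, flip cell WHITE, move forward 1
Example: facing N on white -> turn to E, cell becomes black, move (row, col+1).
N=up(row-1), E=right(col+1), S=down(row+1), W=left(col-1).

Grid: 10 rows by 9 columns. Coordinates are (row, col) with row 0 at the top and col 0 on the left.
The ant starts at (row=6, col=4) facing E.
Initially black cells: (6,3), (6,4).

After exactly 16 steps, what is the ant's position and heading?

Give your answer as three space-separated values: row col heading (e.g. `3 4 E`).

Answer: 4 2 W

Derivation:
Step 1: on BLACK (6,4): turn L to N, flip to white, move to (5,4). |black|=1
Step 2: on WHITE (5,4): turn R to E, flip to black, move to (5,5). |black|=2
Step 3: on WHITE (5,5): turn R to S, flip to black, move to (6,5). |black|=3
Step 4: on WHITE (6,5): turn R to W, flip to black, move to (6,4). |black|=4
Step 5: on WHITE (6,4): turn R to N, flip to black, move to (5,4). |black|=5
Step 6: on BLACK (5,4): turn L to W, flip to white, move to (5,3). |black|=4
Step 7: on WHITE (5,3): turn R to N, flip to black, move to (4,3). |black|=5
Step 8: on WHITE (4,3): turn R to E, flip to black, move to (4,4). |black|=6
Step 9: on WHITE (4,4): turn R to S, flip to black, move to (5,4). |black|=7
Step 10: on WHITE (5,4): turn R to W, flip to black, move to (5,3). |black|=8
Step 11: on BLACK (5,3): turn L to S, flip to white, move to (6,3). |black|=7
Step 12: on BLACK (6,3): turn L to E, flip to white, move to (6,4). |black|=6
Step 13: on BLACK (6,4): turn L to N, flip to white, move to (5,4). |black|=5
Step 14: on BLACK (5,4): turn L to W, flip to white, move to (5,3). |black|=4
Step 15: on WHITE (5,3): turn R to N, flip to black, move to (4,3). |black|=5
Step 16: on BLACK (4,3): turn L to W, flip to white, move to (4,2). |black|=4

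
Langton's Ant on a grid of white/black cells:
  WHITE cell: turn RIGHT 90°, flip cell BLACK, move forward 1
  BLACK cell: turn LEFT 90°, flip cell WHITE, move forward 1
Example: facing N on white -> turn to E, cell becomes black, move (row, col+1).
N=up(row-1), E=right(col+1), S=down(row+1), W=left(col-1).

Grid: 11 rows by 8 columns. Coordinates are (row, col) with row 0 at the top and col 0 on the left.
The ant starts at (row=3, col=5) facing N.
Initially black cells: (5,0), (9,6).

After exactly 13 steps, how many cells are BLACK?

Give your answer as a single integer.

Step 1: on WHITE (3,5): turn R to E, flip to black, move to (3,6). |black|=3
Step 2: on WHITE (3,6): turn R to S, flip to black, move to (4,6). |black|=4
Step 3: on WHITE (4,6): turn R to W, flip to black, move to (4,5). |black|=5
Step 4: on WHITE (4,5): turn R to N, flip to black, move to (3,5). |black|=6
Step 5: on BLACK (3,5): turn L to W, flip to white, move to (3,4). |black|=5
Step 6: on WHITE (3,4): turn R to N, flip to black, move to (2,4). |black|=6
Step 7: on WHITE (2,4): turn R to E, flip to black, move to (2,5). |black|=7
Step 8: on WHITE (2,5): turn R to S, flip to black, move to (3,5). |black|=8
Step 9: on WHITE (3,5): turn R to W, flip to black, move to (3,4). |black|=9
Step 10: on BLACK (3,4): turn L to S, flip to white, move to (4,4). |black|=8
Step 11: on WHITE (4,4): turn R to W, flip to black, move to (4,3). |black|=9
Step 12: on WHITE (4,3): turn R to N, flip to black, move to (3,3). |black|=10
Step 13: on WHITE (3,3): turn R to E, flip to black, move to (3,4). |black|=11

Answer: 11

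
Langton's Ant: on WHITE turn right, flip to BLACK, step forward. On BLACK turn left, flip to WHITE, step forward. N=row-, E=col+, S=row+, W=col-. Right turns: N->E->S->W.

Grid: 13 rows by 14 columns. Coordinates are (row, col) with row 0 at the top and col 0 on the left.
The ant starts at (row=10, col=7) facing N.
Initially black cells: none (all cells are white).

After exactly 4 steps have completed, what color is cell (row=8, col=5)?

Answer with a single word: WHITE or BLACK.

Answer: WHITE

Derivation:
Step 1: on WHITE (10,7): turn R to E, flip to black, move to (10,8). |black|=1
Step 2: on WHITE (10,8): turn R to S, flip to black, move to (11,8). |black|=2
Step 3: on WHITE (11,8): turn R to W, flip to black, move to (11,7). |black|=3
Step 4: on WHITE (11,7): turn R to N, flip to black, move to (10,7). |black|=4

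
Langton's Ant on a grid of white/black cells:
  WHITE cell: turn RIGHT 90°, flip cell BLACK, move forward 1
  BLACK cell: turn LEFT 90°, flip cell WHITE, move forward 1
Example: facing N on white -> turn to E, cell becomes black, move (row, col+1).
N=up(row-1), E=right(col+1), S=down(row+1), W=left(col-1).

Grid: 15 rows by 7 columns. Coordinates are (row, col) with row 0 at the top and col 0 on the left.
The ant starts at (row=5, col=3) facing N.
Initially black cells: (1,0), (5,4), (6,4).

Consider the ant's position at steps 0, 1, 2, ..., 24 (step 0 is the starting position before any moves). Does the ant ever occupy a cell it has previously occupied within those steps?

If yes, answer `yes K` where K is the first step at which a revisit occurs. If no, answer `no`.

Answer: yes 5

Derivation:
Step 1: on WHITE (5,3): turn R to E, flip to black, move to (5,4). |black|=4 — new cell
Step 2: on BLACK (5,4): turn L to N, flip to white, move to (4,4). |black|=3 — new cell
Step 3: on WHITE (4,4): turn R to E, flip to black, move to (4,5). |black|=4 — new cell
Step 4: on WHITE (4,5): turn R to S, flip to black, move to (5,5). |black|=5 — new cell
Step 5: on WHITE (5,5): turn R to W, flip to black, move to (5,4). |black|=6 — REVISIT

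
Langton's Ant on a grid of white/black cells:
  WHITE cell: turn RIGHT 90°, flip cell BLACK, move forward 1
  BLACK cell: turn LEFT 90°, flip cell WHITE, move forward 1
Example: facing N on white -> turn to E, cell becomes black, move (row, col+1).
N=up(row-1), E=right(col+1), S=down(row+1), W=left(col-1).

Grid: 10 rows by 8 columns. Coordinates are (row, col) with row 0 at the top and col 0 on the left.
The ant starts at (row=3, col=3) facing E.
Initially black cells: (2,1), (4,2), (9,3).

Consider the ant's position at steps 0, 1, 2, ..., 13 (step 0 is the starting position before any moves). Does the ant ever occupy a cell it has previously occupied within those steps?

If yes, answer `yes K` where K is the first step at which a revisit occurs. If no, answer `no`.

Answer: yes 6

Derivation:
Step 1: on WHITE (3,3): turn R to S, flip to black, move to (4,3). |black|=4 — new cell
Step 2: on WHITE (4,3): turn R to W, flip to black, move to (4,2). |black|=5 — new cell
Step 3: on BLACK (4,2): turn L to S, flip to white, move to (5,2). |black|=4 — new cell
Step 4: on WHITE (5,2): turn R to W, flip to black, move to (5,1). |black|=5 — new cell
Step 5: on WHITE (5,1): turn R to N, flip to black, move to (4,1). |black|=6 — new cell
Step 6: on WHITE (4,1): turn R to E, flip to black, move to (4,2). |black|=7 — REVISIT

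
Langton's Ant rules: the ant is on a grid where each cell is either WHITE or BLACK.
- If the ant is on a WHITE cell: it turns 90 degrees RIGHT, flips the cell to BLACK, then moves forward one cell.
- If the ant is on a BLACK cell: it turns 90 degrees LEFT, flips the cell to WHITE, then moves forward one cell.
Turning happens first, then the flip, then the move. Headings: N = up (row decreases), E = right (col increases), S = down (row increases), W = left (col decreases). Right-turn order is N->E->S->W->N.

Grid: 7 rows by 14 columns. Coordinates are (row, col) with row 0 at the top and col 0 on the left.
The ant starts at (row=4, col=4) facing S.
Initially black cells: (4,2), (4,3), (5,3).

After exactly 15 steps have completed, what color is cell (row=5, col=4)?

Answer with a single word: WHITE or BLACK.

Answer: WHITE

Derivation:
Step 1: on WHITE (4,4): turn R to W, flip to black, move to (4,3). |black|=4
Step 2: on BLACK (4,3): turn L to S, flip to white, move to (5,3). |black|=3
Step 3: on BLACK (5,3): turn L to E, flip to white, move to (5,4). |black|=2
Step 4: on WHITE (5,4): turn R to S, flip to black, move to (6,4). |black|=3
Step 5: on WHITE (6,4): turn R to W, flip to black, move to (6,3). |black|=4
Step 6: on WHITE (6,3): turn R to N, flip to black, move to (5,3). |black|=5
Step 7: on WHITE (5,3): turn R to E, flip to black, move to (5,4). |black|=6
Step 8: on BLACK (5,4): turn L to N, flip to white, move to (4,4). |black|=5
Step 9: on BLACK (4,4): turn L to W, flip to white, move to (4,3). |black|=4
Step 10: on WHITE (4,3): turn R to N, flip to black, move to (3,3). |black|=5
Step 11: on WHITE (3,3): turn R to E, flip to black, move to (3,4). |black|=6
Step 12: on WHITE (3,4): turn R to S, flip to black, move to (4,4). |black|=7
Step 13: on WHITE (4,4): turn R to W, flip to black, move to (4,3). |black|=8
Step 14: on BLACK (4,3): turn L to S, flip to white, move to (5,3). |black|=7
Step 15: on BLACK (5,3): turn L to E, flip to white, move to (5,4). |black|=6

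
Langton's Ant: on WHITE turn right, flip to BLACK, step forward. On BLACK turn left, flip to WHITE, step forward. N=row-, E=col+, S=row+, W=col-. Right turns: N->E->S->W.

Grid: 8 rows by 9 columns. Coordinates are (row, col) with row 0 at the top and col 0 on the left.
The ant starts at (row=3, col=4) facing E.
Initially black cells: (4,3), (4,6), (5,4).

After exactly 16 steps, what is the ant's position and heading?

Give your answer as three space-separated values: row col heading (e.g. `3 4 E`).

Answer: 5 2 E

Derivation:
Step 1: on WHITE (3,4): turn R to S, flip to black, move to (4,4). |black|=4
Step 2: on WHITE (4,4): turn R to W, flip to black, move to (4,3). |black|=5
Step 3: on BLACK (4,3): turn L to S, flip to white, move to (5,3). |black|=4
Step 4: on WHITE (5,3): turn R to W, flip to black, move to (5,2). |black|=5
Step 5: on WHITE (5,2): turn R to N, flip to black, move to (4,2). |black|=6
Step 6: on WHITE (4,2): turn R to E, flip to black, move to (4,3). |black|=7
Step 7: on WHITE (4,3): turn R to S, flip to black, move to (5,3). |black|=8
Step 8: on BLACK (5,3): turn L to E, flip to white, move to (5,4). |black|=7
Step 9: on BLACK (5,4): turn L to N, flip to white, move to (4,4). |black|=6
Step 10: on BLACK (4,4): turn L to W, flip to white, move to (4,3). |black|=5
Step 11: on BLACK (4,3): turn L to S, flip to white, move to (5,3). |black|=4
Step 12: on WHITE (5,3): turn R to W, flip to black, move to (5,2). |black|=5
Step 13: on BLACK (5,2): turn L to S, flip to white, move to (6,2). |black|=4
Step 14: on WHITE (6,2): turn R to W, flip to black, move to (6,1). |black|=5
Step 15: on WHITE (6,1): turn R to N, flip to black, move to (5,1). |black|=6
Step 16: on WHITE (5,1): turn R to E, flip to black, move to (5,2). |black|=7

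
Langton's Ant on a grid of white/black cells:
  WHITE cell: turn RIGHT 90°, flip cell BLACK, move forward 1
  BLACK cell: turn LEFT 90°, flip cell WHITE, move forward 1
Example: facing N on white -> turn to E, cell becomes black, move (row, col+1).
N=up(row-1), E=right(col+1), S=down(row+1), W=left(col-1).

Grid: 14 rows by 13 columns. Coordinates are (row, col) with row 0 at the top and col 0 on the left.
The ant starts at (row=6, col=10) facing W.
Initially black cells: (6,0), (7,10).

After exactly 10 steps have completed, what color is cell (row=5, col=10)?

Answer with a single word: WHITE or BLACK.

Step 1: on WHITE (6,10): turn R to N, flip to black, move to (5,10). |black|=3
Step 2: on WHITE (5,10): turn R to E, flip to black, move to (5,11). |black|=4
Step 3: on WHITE (5,11): turn R to S, flip to black, move to (6,11). |black|=5
Step 4: on WHITE (6,11): turn R to W, flip to black, move to (6,10). |black|=6
Step 5: on BLACK (6,10): turn L to S, flip to white, move to (7,10). |black|=5
Step 6: on BLACK (7,10): turn L to E, flip to white, move to (7,11). |black|=4
Step 7: on WHITE (7,11): turn R to S, flip to black, move to (8,11). |black|=5
Step 8: on WHITE (8,11): turn R to W, flip to black, move to (8,10). |black|=6
Step 9: on WHITE (8,10): turn R to N, flip to black, move to (7,10). |black|=7
Step 10: on WHITE (7,10): turn R to E, flip to black, move to (7,11). |black|=8

Answer: BLACK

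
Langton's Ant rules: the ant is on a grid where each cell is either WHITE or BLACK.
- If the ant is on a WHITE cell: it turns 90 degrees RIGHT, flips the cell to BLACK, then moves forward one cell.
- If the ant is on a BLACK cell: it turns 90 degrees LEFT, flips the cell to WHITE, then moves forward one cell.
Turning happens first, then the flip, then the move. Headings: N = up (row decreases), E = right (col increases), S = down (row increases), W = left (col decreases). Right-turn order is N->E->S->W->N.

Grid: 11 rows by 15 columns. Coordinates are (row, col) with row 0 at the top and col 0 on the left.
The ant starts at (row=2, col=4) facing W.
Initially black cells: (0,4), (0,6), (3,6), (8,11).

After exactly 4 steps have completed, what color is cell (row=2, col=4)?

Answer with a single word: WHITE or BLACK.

Answer: BLACK

Derivation:
Step 1: on WHITE (2,4): turn R to N, flip to black, move to (1,4). |black|=5
Step 2: on WHITE (1,4): turn R to E, flip to black, move to (1,5). |black|=6
Step 3: on WHITE (1,5): turn R to S, flip to black, move to (2,5). |black|=7
Step 4: on WHITE (2,5): turn R to W, flip to black, move to (2,4). |black|=8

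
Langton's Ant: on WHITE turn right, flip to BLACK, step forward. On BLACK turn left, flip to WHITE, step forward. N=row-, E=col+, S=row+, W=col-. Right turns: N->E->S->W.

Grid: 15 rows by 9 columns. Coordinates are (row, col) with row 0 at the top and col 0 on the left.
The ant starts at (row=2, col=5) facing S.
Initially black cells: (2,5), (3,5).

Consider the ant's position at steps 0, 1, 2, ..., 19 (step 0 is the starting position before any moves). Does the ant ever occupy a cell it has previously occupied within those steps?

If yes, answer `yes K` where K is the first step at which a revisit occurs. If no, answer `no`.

Answer: yes 7

Derivation:
Step 1: on BLACK (2,5): turn L to E, flip to white, move to (2,6). |black|=1 — new cell
Step 2: on WHITE (2,6): turn R to S, flip to black, move to (3,6). |black|=2 — new cell
Step 3: on WHITE (3,6): turn R to W, flip to black, move to (3,5). |black|=3 — new cell
Step 4: on BLACK (3,5): turn L to S, flip to white, move to (4,5). |black|=2 — new cell
Step 5: on WHITE (4,5): turn R to W, flip to black, move to (4,4). |black|=3 — new cell
Step 6: on WHITE (4,4): turn R to N, flip to black, move to (3,4). |black|=4 — new cell
Step 7: on WHITE (3,4): turn R to E, flip to black, move to (3,5). |black|=5 — REVISIT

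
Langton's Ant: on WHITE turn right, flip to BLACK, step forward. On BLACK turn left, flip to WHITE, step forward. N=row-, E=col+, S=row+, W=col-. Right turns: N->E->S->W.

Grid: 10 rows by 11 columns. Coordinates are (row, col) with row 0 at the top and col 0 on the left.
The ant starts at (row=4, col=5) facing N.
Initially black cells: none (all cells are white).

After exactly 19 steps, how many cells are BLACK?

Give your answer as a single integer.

Answer: 7

Derivation:
Step 1: on WHITE (4,5): turn R to E, flip to black, move to (4,6). |black|=1
Step 2: on WHITE (4,6): turn R to S, flip to black, move to (5,6). |black|=2
Step 3: on WHITE (5,6): turn R to W, flip to black, move to (5,5). |black|=3
Step 4: on WHITE (5,5): turn R to N, flip to black, move to (4,5). |black|=4
Step 5: on BLACK (4,5): turn L to W, flip to white, move to (4,4). |black|=3
Step 6: on WHITE (4,4): turn R to N, flip to black, move to (3,4). |black|=4
Step 7: on WHITE (3,4): turn R to E, flip to black, move to (3,5). |black|=5
Step 8: on WHITE (3,5): turn R to S, flip to black, move to (4,5). |black|=6
Step 9: on WHITE (4,5): turn R to W, flip to black, move to (4,4). |black|=7
Step 10: on BLACK (4,4): turn L to S, flip to white, move to (5,4). |black|=6
Step 11: on WHITE (5,4): turn R to W, flip to black, move to (5,3). |black|=7
Step 12: on WHITE (5,3): turn R to N, flip to black, move to (4,3). |black|=8
Step 13: on WHITE (4,3): turn R to E, flip to black, move to (4,4). |black|=9
Step 14: on WHITE (4,4): turn R to S, flip to black, move to (5,4). |black|=10
Step 15: on BLACK (5,4): turn L to E, flip to white, move to (5,5). |black|=9
Step 16: on BLACK (5,5): turn L to N, flip to white, move to (4,5). |black|=8
Step 17: on BLACK (4,5): turn L to W, flip to white, move to (4,4). |black|=7
Step 18: on BLACK (4,4): turn L to S, flip to white, move to (5,4). |black|=6
Step 19: on WHITE (5,4): turn R to W, flip to black, move to (5,3). |black|=7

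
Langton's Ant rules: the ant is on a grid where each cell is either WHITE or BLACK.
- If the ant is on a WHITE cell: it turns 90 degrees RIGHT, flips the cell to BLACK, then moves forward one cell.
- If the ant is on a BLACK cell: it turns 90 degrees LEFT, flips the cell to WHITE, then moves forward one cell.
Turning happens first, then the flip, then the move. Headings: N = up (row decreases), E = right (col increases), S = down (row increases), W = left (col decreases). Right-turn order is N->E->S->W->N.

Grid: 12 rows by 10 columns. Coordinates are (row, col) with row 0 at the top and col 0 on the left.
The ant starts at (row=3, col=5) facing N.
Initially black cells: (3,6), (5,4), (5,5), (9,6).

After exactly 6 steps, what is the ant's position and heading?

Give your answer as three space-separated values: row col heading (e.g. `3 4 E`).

Step 1: on WHITE (3,5): turn R to E, flip to black, move to (3,6). |black|=5
Step 2: on BLACK (3,6): turn L to N, flip to white, move to (2,6). |black|=4
Step 3: on WHITE (2,6): turn R to E, flip to black, move to (2,7). |black|=5
Step 4: on WHITE (2,7): turn R to S, flip to black, move to (3,7). |black|=6
Step 5: on WHITE (3,7): turn R to W, flip to black, move to (3,6). |black|=7
Step 6: on WHITE (3,6): turn R to N, flip to black, move to (2,6). |black|=8

Answer: 2 6 N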